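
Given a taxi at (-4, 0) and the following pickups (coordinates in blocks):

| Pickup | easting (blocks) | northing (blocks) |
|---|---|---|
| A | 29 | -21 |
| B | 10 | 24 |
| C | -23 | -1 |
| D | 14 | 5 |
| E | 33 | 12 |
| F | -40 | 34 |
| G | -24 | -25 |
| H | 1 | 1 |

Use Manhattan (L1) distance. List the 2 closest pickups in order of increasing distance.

Distances from (-4, 0):
A: 54 blocks
B: 38 blocks
C: 20 blocks
D: 23 blocks
E: 49 blocks
F: 70 blocks
G: 45 blocks
H: 6 blocks
Sorted: H (6 blocks) < C (20 blocks) < D (23 blocks) < B (38 blocks) < …

H, C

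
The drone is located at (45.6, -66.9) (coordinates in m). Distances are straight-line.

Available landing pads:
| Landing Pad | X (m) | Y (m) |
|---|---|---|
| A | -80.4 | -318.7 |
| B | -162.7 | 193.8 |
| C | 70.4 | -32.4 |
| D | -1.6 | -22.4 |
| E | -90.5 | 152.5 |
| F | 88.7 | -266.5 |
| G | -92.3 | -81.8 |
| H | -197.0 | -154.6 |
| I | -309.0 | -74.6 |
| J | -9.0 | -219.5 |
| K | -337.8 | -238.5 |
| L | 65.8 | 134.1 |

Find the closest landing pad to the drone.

Distances from (45.6, -66.9):
A: √((-126.0)² + (-251.8)²) = √(15876.000 + 63403.240) = 281.6 m
B: √((-208.3)² + (260.7)²) = √(43388.890 + 67964.490) = 333.7 m
C: √((24.8)² + (34.5)²) = √(615.040 + 1190.250) = 42.5 m
D: √((-47.2)² + (44.5)²) = √(2227.840 + 1980.250) = 64.9 m
E: √((-136.1)² + (219.4)²) = √(18523.210 + 48136.360) = 258.2 m
F: √((43.1)² + (-199.6)²) = √(1857.610 + 39840.160) = 204.2 m
G: √((-137.9)² + (-14.9)²) = √(19016.410 + 222.010) = 138.7 m
H: √((-242.6)² + (-87.7)²) = √(58854.760 + 7691.290) = 258.0 m
I: √((-354.6)² + (-7.7)²) = √(125741.160 + 59.290) = 354.7 m
J: √((-54.6)² + (-152.6)²) = √(2981.160 + 23286.760) = 162.1 m
K: √((-383.4)² + (-171.6)²) = √(146995.560 + 29446.560) = 420.1 m
L: √((20.2)² + (201.0)²) = √(408.040 + 40401.000) = 202.0 m
Minimum: C at 42.5 m.

C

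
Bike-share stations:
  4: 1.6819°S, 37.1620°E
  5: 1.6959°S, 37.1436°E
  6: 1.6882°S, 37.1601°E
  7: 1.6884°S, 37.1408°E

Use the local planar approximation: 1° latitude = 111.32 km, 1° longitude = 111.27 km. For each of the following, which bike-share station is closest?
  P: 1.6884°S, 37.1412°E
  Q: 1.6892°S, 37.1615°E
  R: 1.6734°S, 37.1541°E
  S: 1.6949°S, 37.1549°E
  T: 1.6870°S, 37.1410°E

P at 1.6884°S, 37.1412°E:
  4: 2.4249 km
  5: 0.8766 km
  6: 2.1031 km
  7: 0.0445 km
  → nearest: 7 (0.0445 km)
Q at 1.6892°S, 37.1615°E:
  4: 0.8145 km
  5: 2.1268 km
  6: 0.1915 km
  7: 2.3050 km
  → nearest: 6 (0.1915 km)
R at 1.6734°S, 37.1541°E:
  4: 1.2915 km
  5: 2.7638 km
  6: 1.7777 km
  7: 2.2312 km
  → nearest: 4 (1.2915 km)
S at 1.6949°S, 37.1549°E:
  4: 1.6488 km
  5: 1.2623 km
  6: 0.9440 km
  7: 1.7277 km
  → nearest: 6 (0.9440 km)
T at 1.6870°S, 37.1410°E:
  4: 2.4047 km
  5: 1.0321 km
  6: 2.1295 km
  7: 0.1574 km
  → nearest: 7 (0.1574 km)

P→7; Q→6; R→4; S→6; T→7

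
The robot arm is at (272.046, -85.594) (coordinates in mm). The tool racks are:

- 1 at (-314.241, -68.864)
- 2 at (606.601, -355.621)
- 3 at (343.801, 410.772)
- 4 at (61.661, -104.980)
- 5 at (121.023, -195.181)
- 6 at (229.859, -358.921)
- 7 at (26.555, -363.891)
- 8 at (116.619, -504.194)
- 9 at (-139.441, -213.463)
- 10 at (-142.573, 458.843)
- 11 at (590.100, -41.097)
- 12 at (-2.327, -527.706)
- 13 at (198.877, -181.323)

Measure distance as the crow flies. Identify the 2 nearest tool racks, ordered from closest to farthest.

13, 5

Distances from (272.046, -85.594):
1: √((-586.287)² + (16.730)²) = √(343732.44637 + 279.89290) = 586.526 mm
2: √((334.555)² + (-270.027)²) = √(111927.04803 + 72914.58073) = 429.932 mm
3: √((71.755)² + (496.366)²) = √(5148.78002 + 246379.20596) = 501.526 mm
4: √((-210.385)² + (-19.386)²) = √(44261.84822 + 375.81700) = 211.276 mm
5: √((-151.023)² + (-109.587)²) = √(22807.94653 + 12009.31057) = 186.594 mm
6: √((-42.187)² + (-273.327)²) = √(1779.74297 + 74707.64893) = 276.564 mm
7: √((-245.491)² + (-278.297)²) = √(60265.83108 + 77449.22021) = 371.100 mm
8: √((-155.427)² + (-418.600)²) = √(24157.55233 + 175225.96000) = 446.524 mm
9: √((-411.487)² + (-127.869)²) = √(169321.55117 + 16350.48116) = 430.897 mm
10: √((-414.619)² + (544.437)²) = √(171908.91516 + 296411.64697) = 684.340 mm
11: √((318.054)² + (44.497)²) = √(101158.34692 + 1979.98301) = 321.152 mm
12: √((-274.373)² + (-442.112)²) = √(75280.54313 + 195463.02054) = 520.330 mm
13: √((-73.169)² + (-95.729)²) = √(5353.70256 + 9164.04144) = 120.490 mm
Sorted: 13 (120.490 mm) < 5 (186.594 mm) < 4 (211.276 mm) < 6 (276.564 mm) < …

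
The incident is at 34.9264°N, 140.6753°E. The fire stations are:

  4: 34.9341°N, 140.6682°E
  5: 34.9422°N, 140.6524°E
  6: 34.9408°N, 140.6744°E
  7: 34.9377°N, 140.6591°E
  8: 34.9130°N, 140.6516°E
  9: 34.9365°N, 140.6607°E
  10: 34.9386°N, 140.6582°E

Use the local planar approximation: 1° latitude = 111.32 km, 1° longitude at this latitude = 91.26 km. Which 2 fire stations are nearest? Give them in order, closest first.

4, 6

Distances from 34.9264°N, 140.6753°E:
4: 1.0745 km
5: 2.7315 km
6: 1.6051 km
7: 1.9411 km
8: 2.6274 km
9: 1.7434 km
10: 2.0688 km
Sorted: 4 (1.0745 km) < 6 (1.6051 km) < 9 (1.7434 km) < 7 (1.9411 km) < …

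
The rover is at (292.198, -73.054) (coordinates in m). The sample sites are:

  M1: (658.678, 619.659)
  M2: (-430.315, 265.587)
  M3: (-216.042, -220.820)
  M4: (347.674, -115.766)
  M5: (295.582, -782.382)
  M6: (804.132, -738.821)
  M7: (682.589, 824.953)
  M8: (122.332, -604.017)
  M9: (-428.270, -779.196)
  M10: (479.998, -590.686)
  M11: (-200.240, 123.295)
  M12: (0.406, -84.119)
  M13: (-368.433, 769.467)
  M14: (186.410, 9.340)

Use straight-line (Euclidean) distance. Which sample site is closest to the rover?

Distances from (292.198, -73.054):
M1: √((366.480)² + (692.713)²) = √(134307.59040 + 479851.30037) = 783.683 m
M2: √((-722.513)² + (338.641)²) = √(522025.03517 + 114677.72688) = 797.937 m
M3: √((-508.240)² + (-147.766)²) = √(258307.89760 + 21834.79076) = 529.285 m
M4: √((55.476)² + (-42.712)²) = √(3077.58658 + 1824.31494) = 70.014 m
M5: √((3.384)² + (-709.328)²) = √(11.45146 + 503146.21158) = 709.336 m
M6: √((511.934)² + (-665.767)²) = √(262076.42036 + 443245.69829) = 839.835 m
M7: √((390.391)² + (898.007)²) = √(152405.13288 + 806416.57205) = 979.194 m
M8: √((-169.866)² + (-530.963)²) = √(28854.45796 + 281921.70737) = 557.473 m
M9: √((-720.468)² + (-706.142)²) = √(519074.13902 + 498636.52416) = 1008.816 m
M10: √((187.800)² + (-517.632)²) = √(35268.84000 + 267942.88742) = 550.647 m
M11: √((-492.438)² + (196.349)²) = √(242495.18384 + 38552.92980) = 530.140 m
M12: √((-291.792)² + (-11.065)²) = √(85142.57126 + 122.43422) = 292.002 m
M13: √((-660.631)² + (842.521)²) = √(436433.31816 + 709841.63544) = 1070.642 m
M14: √((-105.788)² + (82.394)²) = √(11191.10094 + 6788.77124) = 134.089 m
Minimum: M4 at 70.014 m.

M4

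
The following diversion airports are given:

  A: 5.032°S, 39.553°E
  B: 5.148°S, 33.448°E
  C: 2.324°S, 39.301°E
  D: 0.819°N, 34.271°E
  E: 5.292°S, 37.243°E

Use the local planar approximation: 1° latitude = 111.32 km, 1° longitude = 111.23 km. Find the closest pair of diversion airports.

Pairwise distances:
A–B: √((-0.116·111.32)² + (-6.105·111.23)²) = √(166.74867 + 461121.32920) = 679.182 km
A–C: √((2.708·111.32)² + (-0.252·111.23)²) = √(90874.85174 + 785.67866) = 302.755 km
A–D: √((5.851·111.32)² + (-5.282·111.23)²) = √(424235.09374 + 345176.06078) = 877.161 km
A–E: √((-0.260·111.32)² + (-2.310·111.23)²) = √(837.70883 + 66018.83165) = 258.566 km
B–C: √((2.824·111.32)² + (5.853·111.23)²) = √(98827.03823 + 423839.00623) = 722.956 km
B–D: √((5.967·111.32)² + (0.823·111.23)²) = √(441223.33305 + 8379.99086) = 670.525 km
B–E: √((-0.144·111.32)² + (3.795·111.23)²) = √(256.96346 + 178183.47929) = 422.422 km
C–D: √((3.143·111.32)² + (-5.030·111.23)²) = √(122415.14670 + 313025.59127) = 659.879 km
C–E: √((-2.968·111.32)² + (-2.058·111.23)²) = √(109162.67981 + 52400.40158) = 401.949 km
D–E: √((-6.111·111.32)² + (2.972·111.23)²) = √(462776.14366 + 109280.20087) = 756.344 km
Closest pair: A–E at 258.566 km.

A and E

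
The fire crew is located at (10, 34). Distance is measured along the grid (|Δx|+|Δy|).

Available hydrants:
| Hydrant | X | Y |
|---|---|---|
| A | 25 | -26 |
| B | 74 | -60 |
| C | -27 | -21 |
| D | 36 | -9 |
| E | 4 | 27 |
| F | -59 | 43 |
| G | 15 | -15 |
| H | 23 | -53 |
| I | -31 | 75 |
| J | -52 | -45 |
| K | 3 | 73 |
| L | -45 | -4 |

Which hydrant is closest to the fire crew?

Distances from (10, 34):
A: |15| + |-60| = 15 + 60 = 75
B: |64| + |-94| = 64 + 94 = 158
C: |-37| + |-55| = 37 + 55 = 92
D: |26| + |-43| = 26 + 43 = 69
E: |-6| + |-7| = 6 + 7 = 13
F: |-69| + |9| = 69 + 9 = 78
G: |5| + |-49| = 5 + 49 = 54
H: |13| + |-87| = 13 + 87 = 100
I: |-41| + |41| = 41 + 41 = 82
J: |-62| + |-79| = 62 + 79 = 141
K: |-7| + |39| = 7 + 39 = 46
L: |-55| + |-38| = 55 + 38 = 93
Minimum: E at 13.

E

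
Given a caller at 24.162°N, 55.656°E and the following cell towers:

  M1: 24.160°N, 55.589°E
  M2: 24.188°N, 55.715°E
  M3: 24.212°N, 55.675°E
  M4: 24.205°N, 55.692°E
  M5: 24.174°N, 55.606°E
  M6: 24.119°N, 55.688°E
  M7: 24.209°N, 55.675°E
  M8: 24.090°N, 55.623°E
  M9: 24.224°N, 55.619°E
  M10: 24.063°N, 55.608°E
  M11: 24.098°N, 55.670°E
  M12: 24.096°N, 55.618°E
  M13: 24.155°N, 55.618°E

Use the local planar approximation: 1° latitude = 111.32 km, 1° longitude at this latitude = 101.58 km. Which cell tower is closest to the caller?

Distances from 24.162°N, 55.656°E:
M1: √((-0.002·111.32)² + (-0.067·101.58)²) = √(0.04957 + 46.31973) = 6.810 km
M2: √((0.026·111.32)² + (0.059·101.58)²) = √(8.37709 + 35.91869) = 6.656 km
M3: √((0.050·111.32)² + (0.019·101.58)²) = √(30.98036 + 3.72498) = 5.891 km
M4: √((0.043·111.32)² + (0.036·101.58)²) = √(22.91307 + 13.37277) = 6.024 km
M5: √((0.012·111.32)² + (-0.050·101.58)²) = √(1.78447 + 25.79624) = 5.252 km
M6: √((-0.043·111.32)² + (0.032·101.58)²) = √(22.91307 + 10.56614) = 5.786 km
M7: √((0.047·111.32)² + (0.019·101.58)²) = √(27.37424 + 3.72498) = 5.577 km
M8: √((-0.072·111.32)² + (-0.033·101.58)²) = √(64.24087 + 11.23684) = 8.688 km
M9: √((0.062·111.32)² + (-0.037·101.58)²) = √(47.63540 + 14.12602) = 7.859 km
M10: √((-0.099·111.32)² + (-0.048·101.58)²) = √(121.45539 + 23.77382) = 12.051 km
M11: √((-0.064·111.32)² + (0.014·101.58)²) = √(50.75822 + 2.02243) = 7.265 km
M12: √((-0.066·111.32)² + (-0.038·101.58)²) = √(53.98017 + 14.89991) = 8.299 km
M13: √((-0.007·111.32)² + (-0.038·101.58)²) = √(0.60721 + 14.89991) = 3.938 km
Minimum: M13 at 3.938 km.

M13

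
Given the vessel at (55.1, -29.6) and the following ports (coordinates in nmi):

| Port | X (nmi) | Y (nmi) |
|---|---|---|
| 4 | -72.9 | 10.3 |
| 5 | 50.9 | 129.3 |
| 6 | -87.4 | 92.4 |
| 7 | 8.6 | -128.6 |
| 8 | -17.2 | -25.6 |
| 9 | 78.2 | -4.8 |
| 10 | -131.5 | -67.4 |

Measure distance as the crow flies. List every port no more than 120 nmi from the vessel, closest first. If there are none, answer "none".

9, 8, 7

Distances from (55.1, -29.6):
4: √((-128.0)² + (39.9)²) = √(16384.000 + 1592.010) = 134.1 nmi
5: √((-4.2)² + (158.9)²) = √(17.640 + 25249.210) = 159.0 nmi
6: √((-142.5)² + (122.0)²) = √(20306.250 + 14884.000) = 187.6 nmi
7: √((-46.5)² + (-99.0)²) = √(2162.250 + 9801.000) = 109.4 nmi
8: √((-72.3)² + (4.0)²) = √(5227.290 + 16.000) = 72.4 nmi
9: √((23.1)² + (24.8)²) = √(533.610 + 615.040) = 33.9 nmi
10: √((-186.6)² + (-37.8)²) = √(34819.560 + 1428.840) = 190.4 nmi
Threshold 120 nmi: 9 (33.9 nmi), 8 (72.4 nmi), 7 (109.4 nmi) are within range.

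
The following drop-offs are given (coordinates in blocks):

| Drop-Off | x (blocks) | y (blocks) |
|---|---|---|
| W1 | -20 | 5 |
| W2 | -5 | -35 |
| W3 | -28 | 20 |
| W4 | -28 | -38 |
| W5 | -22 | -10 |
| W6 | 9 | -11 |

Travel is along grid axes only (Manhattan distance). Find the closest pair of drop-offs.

Pairwise distances:
W1–W2: 55 blocks
W1–W3: 23 blocks
W1–W4: 51 blocks
W1–W5: 17 blocks
W1–W6: 45 blocks
W2–W3: 78 blocks
W2–W4: 26 blocks
W2–W5: 42 blocks
W2–W6: 38 blocks
W3–W4: 58 blocks
W3–W5: 36 blocks
W3–W6: 68 blocks
W4–W5: 34 blocks
W4–W6: 64 blocks
W5–W6: 32 blocks
Closest pair: W1–W5 at 17 blocks.

W1 and W5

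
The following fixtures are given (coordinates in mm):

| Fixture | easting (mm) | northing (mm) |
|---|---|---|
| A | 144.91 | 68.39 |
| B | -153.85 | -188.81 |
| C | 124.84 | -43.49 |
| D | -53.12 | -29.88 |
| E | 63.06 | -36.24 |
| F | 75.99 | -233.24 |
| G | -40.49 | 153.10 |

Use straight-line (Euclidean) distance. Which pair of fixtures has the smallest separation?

Pairwise distances:
C–E: 62.20 mm
A–C: 113.67 mm
D–E: 116.35 mm
A–E: 132.84 mm
C–D: 178.48 mm
D–G: 183.42 mm
B–D: 188.16 mm
C–F: 195.94 mm
E–F: 197.42 mm
A–G: 203.84 mm
E–G: 215.81 mm
A–D: 221.07 mm
B–F: 234.09 mm
D–F: 240.88 mm
C–G: 256.87 mm
B–E: 265.19 mm
A–F: 309.40 mm
B–C: 314.30 mm
B–G: 360.21 mm
A–B: 394.22 mm
F–G: 403.52 mm
Closest pair: C–E at 62.20 mm.

C and E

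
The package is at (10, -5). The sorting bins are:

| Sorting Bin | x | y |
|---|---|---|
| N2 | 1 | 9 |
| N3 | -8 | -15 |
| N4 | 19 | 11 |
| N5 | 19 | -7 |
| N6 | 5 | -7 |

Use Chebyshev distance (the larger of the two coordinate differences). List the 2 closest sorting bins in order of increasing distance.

N6, N5

Distances from (10, -5):
N2: max(|-9|, |14|) = 14
N3: max(|-18|, |-10|) = 18
N4: max(|9|, |16|) = 16
N5: max(|9|, |-2|) = 9
N6: max(|-5|, |-2|) = 5
Sorted: N6 (5) < N5 (9) < N2 (14) < N4 (16) < …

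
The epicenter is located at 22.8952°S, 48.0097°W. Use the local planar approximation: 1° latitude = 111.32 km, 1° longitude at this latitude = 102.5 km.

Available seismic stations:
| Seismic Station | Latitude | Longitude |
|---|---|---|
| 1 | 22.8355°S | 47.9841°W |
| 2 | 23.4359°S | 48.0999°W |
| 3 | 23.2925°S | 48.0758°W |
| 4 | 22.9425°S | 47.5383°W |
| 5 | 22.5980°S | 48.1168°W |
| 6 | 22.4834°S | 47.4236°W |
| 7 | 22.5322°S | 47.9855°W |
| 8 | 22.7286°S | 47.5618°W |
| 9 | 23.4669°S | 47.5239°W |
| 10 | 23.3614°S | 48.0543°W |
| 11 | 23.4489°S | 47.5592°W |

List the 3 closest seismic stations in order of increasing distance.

Distances from 22.8952°S, 48.0097°W:
1: √((0.0597·111.32)² + (0.0256·102.5)²) = √(44.166711 + 6.885376) = 7.1451 km
2: √((-0.5407·111.32)² + (-0.0902·102.5)²) = √(3622.923256 + 85.479270) = 60.8967 km
3: √((-0.3973·111.32)² + (-0.0661·102.5)²) = √(1956.066095 + 45.904013) = 44.7434 km
4: √((-0.0473·111.32)² + (0.4714·102.5)²) = √(27.724816 + 2334.677442) = 48.6045 km
5: √((0.2972·111.32)² + (-0.1071·102.5)²) = √(1094.571171 + 120.510995) = 34.8580 km
6: √((0.4118·111.32)² + (0.5861·102.5)²) = √(2101.450090 + 3609.035663) = 75.5678 km
7: √((0.3630·111.32)² + (0.0242·102.5)²) = √(1632.900212 + 6.152880) = 40.4852 km
8: √((0.1666·111.32)² + (0.4479·102.5)²) = √(343.950852 + 2107.705145) = 49.5142 km
9: √((-0.5717·111.32)² + (0.4858·102.5)²) = √(4050.258851 + 2479.492230) = 80.8069 km
10: √((-0.4662·111.32)² + (-0.0446·102.5)²) = √(2693.338466 + 20.898612) = 52.0983 km
11: √((-0.5537·111.32)² + (0.4505·102.5)²) = √(3799.228744 + 2132.246064) = 77.0161 km
Sorted: 1 (7.1451 km) < 5 (34.8580 km) < 7 (40.4852 km) < 3 (44.7434 km) < 4 (48.6045 km) < …

1, 5, 7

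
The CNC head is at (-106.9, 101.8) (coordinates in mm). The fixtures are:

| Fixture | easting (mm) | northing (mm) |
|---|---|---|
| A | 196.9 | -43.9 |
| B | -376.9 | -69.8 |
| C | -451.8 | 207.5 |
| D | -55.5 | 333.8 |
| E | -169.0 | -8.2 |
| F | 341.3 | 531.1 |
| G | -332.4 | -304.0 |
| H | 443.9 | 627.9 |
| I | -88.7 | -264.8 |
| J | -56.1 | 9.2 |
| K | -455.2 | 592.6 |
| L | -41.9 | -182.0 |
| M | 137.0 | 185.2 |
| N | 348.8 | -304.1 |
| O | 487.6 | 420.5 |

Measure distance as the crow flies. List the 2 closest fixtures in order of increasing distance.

J, E

Distances from (-106.9, 101.8):
A: 336.9 mm
B: 319.9 mm
C: 360.7 mm
D: 237.6 mm
E: 126.3 mm
F: 620.6 mm
G: 464.2 mm
H: 761.7 mm
I: 367.1 mm
J: 105.6 mm
K: 601.8 mm
L: 291.1 mm
M: 257.8 mm
N: 610.3 mm
O: 674.5 mm
Sorted: J (105.6 mm) < E (126.3 mm) < D (237.6 mm) < M (257.8 mm) < …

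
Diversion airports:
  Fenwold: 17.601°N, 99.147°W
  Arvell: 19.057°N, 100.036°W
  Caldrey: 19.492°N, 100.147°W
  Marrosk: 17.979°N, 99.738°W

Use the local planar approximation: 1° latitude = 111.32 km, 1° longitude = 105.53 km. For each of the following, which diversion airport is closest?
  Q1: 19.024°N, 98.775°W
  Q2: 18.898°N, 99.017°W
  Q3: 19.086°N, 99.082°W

Q1→Arvell; Q2→Arvell; Q3→Arvell

Q1 at 19.024°N, 98.775°W:
  Fenwold: √((-1.423·111.32)² + (-0.372·105.53)²) = √(25093.20852 + 1541.12461) = 163.200 km
  Arvell: √((0.033·111.32)² + (-1.261·105.53)²) = √(13.49504 + 17708.51116) = 133.124 km
  Caldrey: √((0.468·111.32)² + (-1.372·105.53)²) = √(2714.17660 + 20963.32170) = 153.875 km
  Marrosk: √((-1.045·111.32)² + (-0.963·105.53)²) = √(13532.52930 + 10327.71989) = 154.468 km
  → nearest: Arvell (133.124 km)
Q2 at 18.898°N, 99.017°W:
  Fenwold: √((-1.297·111.32)² + (-0.130·105.53)²) = √(20846.17347 + 188.20822) = 145.032 km
  Arvell: √((0.159·111.32)² + (-1.019·105.53)²) = √(313.28575 + 11563.79128) = 108.982 km
  Caldrey: √((0.594·111.32)² + (-1.130·105.53)²) = √(4372.39396 + 14220.30015) = 136.355 km
  Marrosk: √((-0.919·111.32)² + (-0.721·105.53)²) = √(10465.92018 + 5789.25135) = 127.496 km
  → nearest: Arvell (108.982 km)
Q3 at 19.086°N, 99.082°W:
  Fenwold: √((-1.485·111.32)² + (-0.065·105.53)²) = √(27327.46222 + 47.05205) = 165.452 km
  Arvell: √((-0.029·111.32)² + (-0.954·105.53)²) = √(10.42179 + 10135.58046) = 100.727 km
  Caldrey: √((0.406·111.32)² + (-1.065·105.53)²) = √(2042.67118 + 12631.38847) = 121.137 km
  Marrosk: √((-1.107·111.32)² + (-0.656·105.53)²) = √(15185.93851 + 4792.47168) = 141.345 km
  → nearest: Arvell (100.727 km)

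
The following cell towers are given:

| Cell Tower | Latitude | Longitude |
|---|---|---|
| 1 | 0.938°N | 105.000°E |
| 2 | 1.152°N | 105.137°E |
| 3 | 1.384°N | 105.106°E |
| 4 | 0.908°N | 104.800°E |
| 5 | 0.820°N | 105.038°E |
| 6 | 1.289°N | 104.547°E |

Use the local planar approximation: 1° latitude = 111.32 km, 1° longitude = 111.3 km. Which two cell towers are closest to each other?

Pairwise distances:
1–2: √((0.214·111.32)² + (0.137·111.3)²) = √(567.51055 + 232.50455) = 28.285 km
1–3: √((0.446·111.32)² + (0.106·111.3)²) = √(2464.99540 + 139.18808) = 51.031 km
1–4: √((-0.030·111.32)² + (-0.200·111.3)²) = √(11.15293 + 495.50760) = 22.509 km
1–5: √((-0.118·111.32)² + (0.038·111.3)²) = √(172.54819 + 17.88782) = 13.800 km
1–6: √((0.351·111.32)² + (-0.453·111.3)²) = √(1526.72434 + 2542.06548) = 63.787 km
2–3: √((0.232·111.32)² + (-0.031·111.3)²) = √(666.99467 + 11.90457) = 26.056 km
2–4: √((-0.244·111.32)² + (-0.337·111.3)²) = √(737.77859 + 1406.85757) = 46.310 km
2–5: √((-0.332·111.32)² + (-0.099·111.3)²) = √(1365.91150 + 121.41175) = 38.566 km
2–6: √((0.137·111.32)² + (-0.590·111.3)²) = √(232.58812 + 4312.15489) = 67.415 km
3–4: √((-0.476·111.32)² + (-0.306·111.3)²) = √(2807.76206 + 1159.93374) = 62.990 km
3–5: √((-0.564·111.32)² + (-0.068·111.3)²) = √(3941.89093 + 57.28068) = 63.239 km
3–6: √((-0.095·111.32)² + (-0.559·111.3)²) = √(111.83909 + 3870.91776) = 63.109 km
4–5: √((-0.088·111.32)² + (0.238·111.3)²) = √(95.96475 + 701.68831) = 28.243 km
4–6: √((0.381·111.32)² + (-0.253·111.3)²) = √(1798.85578 + 792.92365) = 50.910 km
5–6: √((0.469·111.32)² + (-0.491·111.3)²) = √(2725.78803 + 2986.43669) = 75.579 km
Closest pair: 1–5 at 13.800 km.

1 and 5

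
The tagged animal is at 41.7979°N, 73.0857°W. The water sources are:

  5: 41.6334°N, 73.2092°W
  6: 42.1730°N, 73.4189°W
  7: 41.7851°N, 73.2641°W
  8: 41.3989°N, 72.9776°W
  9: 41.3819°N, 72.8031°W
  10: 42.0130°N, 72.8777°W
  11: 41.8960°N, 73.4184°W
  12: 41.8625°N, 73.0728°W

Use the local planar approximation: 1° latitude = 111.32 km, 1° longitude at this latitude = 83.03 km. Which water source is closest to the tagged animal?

Distances from 41.7979°N, 73.0857°W:
5: √((-0.1645·111.32)² + (-0.1235·83.03)²) = √(335.334471 + 105.148720) = 20.9877 km
6: √((0.3751·111.32)² + (-0.3332·83.03)²) = √(1743.574560 + 765.385202) = 50.0895 km
7: √((-0.0128·111.32)² + (-0.1784·83.03)²) = √(2.030329 + 219.411697) = 14.8809 km
8: √((-0.3990·111.32)² + (0.1081·83.03)²) = √(1972.841462 + 80.560372) = 45.3145 km
9: √((-0.4160·111.32)² + (0.2826·83.03)²) = √(2144.534595 + 550.572342) = 51.9144 km
10: √((0.2151·111.32)² + (0.2080·83.03)²) = √(573.359768 + 298.261190) = 29.5232 km
11: √((0.0981·111.32)² + (-0.3327·83.03)²) = √(119.257146 + 763.089851) = 29.7043 km
12: √((0.0646·111.32)² + (0.0129·83.03)²) = √(51.714393 + 1.147227) = 7.2706 km
Minimum: 12 at 7.2706 km.

12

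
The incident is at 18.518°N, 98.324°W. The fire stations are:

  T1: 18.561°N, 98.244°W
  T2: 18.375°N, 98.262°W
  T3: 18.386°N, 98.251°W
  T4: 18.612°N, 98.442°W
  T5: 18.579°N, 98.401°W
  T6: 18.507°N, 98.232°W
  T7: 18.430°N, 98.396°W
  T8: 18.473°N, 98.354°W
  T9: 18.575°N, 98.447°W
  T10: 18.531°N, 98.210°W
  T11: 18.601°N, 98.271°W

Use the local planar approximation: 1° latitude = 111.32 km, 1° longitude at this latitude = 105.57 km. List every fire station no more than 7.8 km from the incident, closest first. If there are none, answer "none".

Distances from 18.518°N, 98.324°W:
T1: √((0.043·111.32)² + (0.080·105.57)²) = √(22.91307 + 71.32816) = 9.708 km
T2: √((-0.143·111.32)² + (0.062·105.57)²) = √(253.40692 + 42.84148) = 17.212 km
T3: √((-0.132·111.32)² + (0.073·105.57)²) = √(215.92069 + 59.39184) = 16.593 km
T4: √((0.094·111.32)² + (-0.118·105.57)²) = √(109.49697 + 155.18333) = 16.269 km
T5: √((0.061·111.32)² + (-0.077·105.57)²) = √(46.11116 + 66.07885) = 10.592 km
T6: √((-0.011·111.32)² + (0.092·105.57)²) = √(1.49945 + 94.33149) = 9.789 km
T7: √((-0.088·111.32)² + (-0.072·105.57)²) = √(95.96475 + 57.77581) = 12.399 km
T8: √((-0.045·111.32)² + (-0.030·105.57)²) = √(25.09409 + 10.03052) = 5.927 km
T9: √((0.057·111.32)² + (-0.123·105.57)²) = √(40.26207 + 168.61308) = 14.453 km
T10: √((0.013·111.32)² + (0.114·105.57)²) = √(2.09427 + 144.84074) = 12.122 km
T11: √((0.083·111.32)² + (0.053·105.57)²) = √(85.36947 + 31.30637) = 10.802 km
Threshold 7.8 km: T8 (5.927 km) is within range.

T8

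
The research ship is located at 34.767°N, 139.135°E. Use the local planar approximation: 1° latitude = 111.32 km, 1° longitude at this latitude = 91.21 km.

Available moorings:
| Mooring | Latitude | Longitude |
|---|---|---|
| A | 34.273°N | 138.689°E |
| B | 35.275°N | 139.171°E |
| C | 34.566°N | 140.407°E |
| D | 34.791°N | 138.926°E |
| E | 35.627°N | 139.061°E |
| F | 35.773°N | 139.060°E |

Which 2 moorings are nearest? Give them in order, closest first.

D, B

Distances from 34.767°N, 139.135°E:
A: √((-0.494·111.32)² + (-0.446·91.21)²) = √(3024.12886 + 1654.83474) = 68.403 km
B: √((0.508·111.32)² + (0.036·91.21)²) = √(3197.96584 + 10.78177) = 56.646 km
C: √((-0.201·111.32)² + (1.272·91.21)²) = √(500.65495 + 13460.43621) = 118.157 km
D: √((0.024·111.32)² + (-0.209·91.21)²) = √(7.13787 + 363.39378) = 19.249 km
E: √((0.860·111.32)² + (-0.074·91.21)²) = √(9165.22852 + 45.55629) = 95.973 km
F: √((1.006·111.32)² + (-0.075·91.21)²) = √(12541.29423 + 46.79586) = 112.197 km
Sorted: D (19.249 km) < B (56.646 km) < A (68.403 km) < E (95.973 km) < …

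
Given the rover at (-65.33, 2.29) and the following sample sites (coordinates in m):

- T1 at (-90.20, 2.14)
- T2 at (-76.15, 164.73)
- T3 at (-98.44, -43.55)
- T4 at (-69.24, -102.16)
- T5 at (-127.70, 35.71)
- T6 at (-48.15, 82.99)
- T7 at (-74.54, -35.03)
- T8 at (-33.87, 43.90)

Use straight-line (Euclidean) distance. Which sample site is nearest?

Distances from (-65.33, 2.29):
T1: 24.87 m
T2: 162.80 m
T3: 56.55 m
T4: 104.52 m
T5: 70.76 m
T6: 82.51 m
T7: 38.44 m
T8: 52.16 m
Minimum: T1 at 24.87 m.

T1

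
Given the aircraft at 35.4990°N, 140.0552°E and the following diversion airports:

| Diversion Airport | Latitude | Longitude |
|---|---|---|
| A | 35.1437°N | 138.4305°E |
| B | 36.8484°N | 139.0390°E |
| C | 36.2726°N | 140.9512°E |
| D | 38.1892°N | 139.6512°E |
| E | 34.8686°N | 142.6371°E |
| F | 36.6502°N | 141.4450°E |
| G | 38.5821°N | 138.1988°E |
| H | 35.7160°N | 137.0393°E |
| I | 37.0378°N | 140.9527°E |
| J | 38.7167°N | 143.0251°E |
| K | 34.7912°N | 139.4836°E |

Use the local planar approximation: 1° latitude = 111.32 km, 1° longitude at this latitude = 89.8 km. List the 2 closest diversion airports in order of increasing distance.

Distances from 35.4990°N, 140.0552°E:
A: √((-0.3553·111.32)² + (-1.6247·89.8)²) = √(1564.360388 + 21286.243912) = 151.1642 km
B: √((1.3494·111.32)² + (-1.0162·89.8)²) = √(22564.608714 + 8327.431223) = 175.7613 km
C: √((0.7736·111.32)² + (0.8960·89.8)²) = √(7416.163869 + 6473.940337) = 117.8563 km
D: √((2.6902·111.32)² + (-0.4040·89.8)²) = √(89684.116062 + 1316.180353) = 301.6626 km
E: √((-0.6304·111.32)² + (2.5819·89.8)²) = √(4924.688941 + 53756.564815) = 242.2421 km
F: √((1.1512·111.32)² + (1.3898·89.8)²) = √(16422.828482 + 15576.048400) = 178.8823 km
G: √((3.0831·111.32)² + (-1.8564·89.8)²) = √(117793.579103 + 27790.463670) = 381.5548 km
H: √((0.2170·111.32)² + (-3.0159·89.8)²) = √(583.533593 + 73347.708086) = 271.9030 km
I: √((1.5388·111.32)² + (0.8975·89.8)²) = √(29343.421402 + 6495.634620) = 189.3121 km
J: √((3.2177·111.32)² + (2.9699·89.8)²) = √(128303.202401 + 71127.300477) = 446.5764 km
K: √((-0.7078·111.32)² + (-0.5716·89.8)²) = √(6208.225909 + 2634.736049) = 94.0370 km
Sorted: K (94.0370 km) < C (117.8563 km) < A (151.1642 km) < B (175.7613 km) < …

K, C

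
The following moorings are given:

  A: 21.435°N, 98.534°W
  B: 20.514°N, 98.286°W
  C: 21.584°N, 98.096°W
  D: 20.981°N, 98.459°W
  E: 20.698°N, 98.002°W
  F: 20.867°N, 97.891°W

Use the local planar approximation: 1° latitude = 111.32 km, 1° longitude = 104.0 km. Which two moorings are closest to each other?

E and F

Pairwise distances:
A–B: √((-0.921·111.32)² + (0.248·104.0)²) = √(10511.52326 + 665.22726) = 105.720 km
A–C: √((0.149·111.32)² + (0.438·104.0)²) = √(275.11795 + 2074.98470) = 48.478 km
A–D: √((-0.454·111.32)² + (0.075·104.0)²) = √(2554.21882 + 60.84000) = 51.138 km
A–E: √((-0.737·111.32)² + (0.532·104.0)²) = √(6731.02760 + 3061.18758) = 98.956 km
A–F: √((-0.568·111.32)² + (0.643·104.0)²) = √(3998.00255 + 4471.86438) = 92.032 km
B–C: √((1.070·111.32)² + (0.190·104.0)²) = √(14187.76383 + 390.45760) = 120.740 km
B–D: √((0.467·111.32)² + (-0.173·104.0)²) = √(2702.58994 + 323.71206) = 55.012 km
B–E: √((0.184·111.32)² + (0.284·104.0)²) = √(419.54837 + 872.37530) = 35.943 km
B–F: √((0.353·111.32)² + (0.395·104.0)²) = √(1544.17247 + 1687.56640) = 56.848 km
C–D: √((-0.603·111.32)² + (-0.363·104.0)²) = √(4505.89451 + 1425.21350) = 77.014 km
C–E: √((-0.886·111.32)² + (0.094·104.0)²) = √(9727.78222 + 95.57018) = 99.113 km
C–F: √((-0.717·111.32)² + (0.205·104.0)²) = √(6370.66409 + 454.54240) = 82.615 km
D–E: √((-0.283·111.32)² + (0.457·104.0)²) = √(992.47429 + 2258.91078) = 57.021 km
D–F: √((-0.114·111.32)² + (0.568·104.0)²) = √(161.04828 + 3489.50118) = 60.420 km
E–F: √((0.169·111.32)² + (0.111·104.0)²) = √(353.93198 + 133.26394) = 22.073 km
Closest pair: E–F at 22.073 km.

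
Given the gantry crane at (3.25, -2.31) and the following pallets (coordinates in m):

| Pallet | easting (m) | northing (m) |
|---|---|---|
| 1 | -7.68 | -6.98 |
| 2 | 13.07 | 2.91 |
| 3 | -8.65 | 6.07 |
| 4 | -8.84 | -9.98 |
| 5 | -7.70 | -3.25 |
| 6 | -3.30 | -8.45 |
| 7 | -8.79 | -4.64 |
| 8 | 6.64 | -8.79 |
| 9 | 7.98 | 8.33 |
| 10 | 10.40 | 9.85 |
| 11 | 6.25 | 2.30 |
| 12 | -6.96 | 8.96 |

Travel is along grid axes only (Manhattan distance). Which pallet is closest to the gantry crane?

Distances from (3.25, -2.31):
1: 15.60 m
2: 15.04 m
3: 20.28 m
4: 19.76 m
5: 11.89 m
6: 12.69 m
7: 14.37 m
8: 9.87 m
9: 15.37 m
10: 19.31 m
11: 7.61 m
12: 21.48 m
Minimum: 11 at 7.61 m.

11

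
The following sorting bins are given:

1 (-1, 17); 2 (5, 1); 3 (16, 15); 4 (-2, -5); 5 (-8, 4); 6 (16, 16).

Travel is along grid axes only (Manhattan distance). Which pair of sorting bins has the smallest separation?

Pairwise distances:
1–2: |6| + |-16| = 6 + 16 = 22
1–3: |17| + |-2| = 17 + 2 = 19
1–4: |-1| + |-22| = 1 + 22 = 23
1–5: |-7| + |-13| = 7 + 13 = 20
1–6: |17| + |-1| = 17 + 1 = 18
2–3: |11| + |14| = 11 + 14 = 25
2–4: |-7| + |-6| = 7 + 6 = 13
2–5: |-13| + |3| = 13 + 3 = 16
2–6: |11| + |15| = 11 + 15 = 26
3–4: |-18| + |-20| = 18 + 20 = 38
3–5: |-24| + |-11| = 24 + 11 = 35
3–6: |0| + |1| = 0 + 1 = 1
4–5: |-6| + |9| = 6 + 9 = 15
4–6: |18| + |21| = 18 + 21 = 39
5–6: |24| + |12| = 24 + 12 = 36
Closest pair: 3–6 at 1.

3 and 6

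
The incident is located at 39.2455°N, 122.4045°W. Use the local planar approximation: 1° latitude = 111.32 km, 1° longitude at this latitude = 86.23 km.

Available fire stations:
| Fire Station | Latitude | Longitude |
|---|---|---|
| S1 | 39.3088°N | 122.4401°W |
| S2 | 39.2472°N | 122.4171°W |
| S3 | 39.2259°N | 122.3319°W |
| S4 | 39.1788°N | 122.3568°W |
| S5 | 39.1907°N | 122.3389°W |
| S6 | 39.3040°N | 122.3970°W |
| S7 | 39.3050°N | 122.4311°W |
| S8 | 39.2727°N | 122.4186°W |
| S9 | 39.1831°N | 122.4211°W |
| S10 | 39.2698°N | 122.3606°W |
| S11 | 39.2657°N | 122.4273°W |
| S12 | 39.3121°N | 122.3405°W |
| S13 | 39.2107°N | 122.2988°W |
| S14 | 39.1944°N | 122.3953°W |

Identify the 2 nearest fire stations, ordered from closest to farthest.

Distances from 39.2455°N, 122.4045°W:
S1: √((0.0633·111.32)² + (-0.0356·86.23)²) = √(49.653951 + 9.423598) = 7.6862 km
S2: √((0.0017·111.32)² + (-0.0126·86.23)²) = √(0.035813 + 1.180478) = 1.1029 km
S3: √((-0.0196·111.32)² + (0.0726·86.23)²) = √(4.760565 + 39.191331) = 6.6296 km
S4: √((-0.0667·111.32)² + (0.0477·86.23)²) = √(55.131278 + 16.918176) = 8.4882 km
S5: √((-0.0548·111.32)² + (0.0656·86.23)²) = √(37.214099 + 31.998119) = 8.3194 km
S6: √((0.0585·111.32)² + (0.0075·86.23)²) = √(42.409009 + 0.418253) = 6.5443 km
S7: √((0.0595·111.32)² + (-0.0266·86.23)²) = √(43.871282 + 5.261142) = 7.0095 km
S8: √((0.0272·111.32)² + (-0.0141·86.23)²) = √(9.168203 + 1.478274) = 3.2629 km
S9: √((-0.0624·111.32)² + (-0.0166·86.23)²) = √(48.252028 + 2.048957) = 7.0923 km
S10: √((0.0243·111.32)² + (0.0439·86.23)²) = √(7.317436 + 14.329988) = 4.6527 km
S11: √((0.0202·111.32)² + (-0.0228·86.23)²) = √(5.056490 + 3.865329) = 2.9869 km
S12: √((0.0666·111.32)² + (0.0640·86.23)²) = √(54.966091 + 30.456270) = 9.2424 km
S13: √((-0.0348·111.32)² + (0.1057·86.23)²) = √(15.007380 + 83.074311) = 9.9036 km
S14: √((-0.0511·111.32)² + (0.0092·86.23)²) = √(32.358486 + 0.629350) = 5.7435 km
Sorted: S2 (1.1029 km) < S11 (2.9869 km) < S8 (3.2629 km) < S10 (4.6527 km) < …

S2, S11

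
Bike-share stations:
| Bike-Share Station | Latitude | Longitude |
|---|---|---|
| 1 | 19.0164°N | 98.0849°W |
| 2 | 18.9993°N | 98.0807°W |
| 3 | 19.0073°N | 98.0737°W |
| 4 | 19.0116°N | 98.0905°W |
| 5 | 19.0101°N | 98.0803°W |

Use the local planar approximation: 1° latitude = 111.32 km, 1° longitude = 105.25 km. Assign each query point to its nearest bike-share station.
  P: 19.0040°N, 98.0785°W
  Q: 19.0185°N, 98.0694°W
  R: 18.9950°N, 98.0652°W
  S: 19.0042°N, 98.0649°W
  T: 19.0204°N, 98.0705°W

P at 19.0040°N, 98.0785°W:
  1: √((0.0124·111.32)² + (-0.0064·105.25)²) = √(1.905416 + 0.453737) = 1.5360 km
  2: √((-0.0047·111.32)² + (-0.0022·105.25)²) = √(0.273742 + 0.053615) = 0.5722 km
  3: √((0.0033·111.32)² + (0.0048·105.25)²) = √(0.134950 + 0.255227) = 0.6246 km
  4: √((0.0076·111.32)² + (-0.0120·105.25)²) = √(0.715770 + 1.595169) = 1.5202 km
  5: √((0.0061·111.32)² + (-0.0018·105.25)²) = √(0.461112 + 0.035891) = 0.7050 km
  → nearest: 2 (0.5722 km)
Q at 19.0185°N, 98.0694°W:
  1: √((-0.0021·111.32)² + (-0.0155·105.25)²) = √(0.054649 + 2.661384) = 1.6480 km
  2: √((-0.0192·111.32)² + (-0.0113·105.25)²) = √(4.568239 + 1.414494) = 2.4460 km
  3: √((-0.0112·111.32)² + (-0.0043·105.25)²) = √(1.554470 + 0.204824) = 1.3264 km
  4: √((-0.0069·111.32)² + (-0.0211·105.25)²) = √(0.589990 + 4.931842) = 2.3499 km
  5: √((-0.0084·111.32)² + (-0.0109·105.25)²) = √(0.874390 + 1.316125) = 1.4800 km
  → nearest: 3 (1.3264 km)
R at 18.9950°N, 98.0652°W:
  1: √((0.0214·111.32)² + (-0.0197·105.25)²) = √(5.675106 + 4.299091) = 3.1582 km
  2: √((0.0043·111.32)² + (-0.0155·105.25)²) = √(0.229131 + 2.661384) = 1.7002 km
  3: √((0.0123·111.32)² + (-0.0085·105.25)²) = √(1.874807 + 0.800354) = 1.6356 km
  4: √((0.0166·111.32)² + (-0.0253·105.25)²) = √(3.414779 + 7.090637) = 3.2412 km
  5: √((0.0151·111.32)² + (-0.0151·105.25)²) = √(2.825532 + 2.525795) = 2.3133 km
  → nearest: 3 (1.6356 km)
S at 19.0042°N, 98.0649°W:
  1: √((0.0122·111.32)² + (-0.0200·105.25)²) = √(1.844446 + 4.431025) = 2.5051 km
  2: √((-0.0049·111.32)² + (-0.0158·105.25)²) = √(0.297535 + 2.765403) = 1.7501 km
  3: √((0.0031·111.32)² + (-0.0088·105.25)²) = √(0.119088 + 0.857846) = 0.9884 km
  4: √((0.0074·111.32)² + (-0.0256·105.25)²) = √(0.678594 + 7.259791) = 2.8175 km
  5: √((0.0059·111.32)² + (-0.0154·105.25)²) = √(0.431370 + 2.627155) = 1.7489 km
  → nearest: 3 (0.9884 km)
T at 19.0204°N, 98.0705°W:
  1: √((-0.0040·111.32)² + (-0.0144·105.25)²) = √(0.198274 + 2.297043) = 1.5797 km
  2: √((-0.0211·111.32)² + (-0.0102·105.25)²) = √(5.517106 + 1.152510) = 2.5826 km
  3: √((-0.0131·111.32)² + (-0.0032·105.25)²) = √(2.126616 + 0.113434) = 1.4967 km
  4: √((-0.0088·111.32)² + (-0.0200·105.25)²) = √(0.959648 + 4.431025) = 2.3218 km
  5: √((-0.0103·111.32)² + (-0.0098·105.25)²) = √(1.314682 + 1.063889) = 1.5423 km
  → nearest: 3 (1.4967 km)

P→2; Q→3; R→3; S→3; T→3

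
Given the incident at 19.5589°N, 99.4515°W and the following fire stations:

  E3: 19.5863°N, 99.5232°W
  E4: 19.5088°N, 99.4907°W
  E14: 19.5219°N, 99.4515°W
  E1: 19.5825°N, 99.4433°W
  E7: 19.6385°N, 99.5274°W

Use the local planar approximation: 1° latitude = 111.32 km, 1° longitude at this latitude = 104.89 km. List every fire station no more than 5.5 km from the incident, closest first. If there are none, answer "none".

E1, E14

Distances from 19.5589°N, 99.4515°W:
E3: 8.1156 km
E4: 6.9290 km
E14: 4.1188 km
E1: 2.7644 km
E7: 11.9121 km
Threshold 5.5 km: E1 (2.7644 km), E14 (4.1188 km) are within range.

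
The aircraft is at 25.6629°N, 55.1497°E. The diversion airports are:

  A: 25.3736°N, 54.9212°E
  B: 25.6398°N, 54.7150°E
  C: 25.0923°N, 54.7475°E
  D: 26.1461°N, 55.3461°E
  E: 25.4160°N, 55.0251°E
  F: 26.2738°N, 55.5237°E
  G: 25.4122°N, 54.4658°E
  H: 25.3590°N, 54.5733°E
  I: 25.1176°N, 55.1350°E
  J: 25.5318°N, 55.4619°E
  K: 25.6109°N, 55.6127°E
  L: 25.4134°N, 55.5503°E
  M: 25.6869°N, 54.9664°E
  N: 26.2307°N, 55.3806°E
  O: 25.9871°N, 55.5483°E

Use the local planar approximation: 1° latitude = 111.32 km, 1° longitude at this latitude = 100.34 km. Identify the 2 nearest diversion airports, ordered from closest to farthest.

M, E

Distances from 25.6629°N, 55.1497°E:
A: 39.5327 km
B: 43.6935 km
C: 75.2553 km
D: 57.2861 km
E: 30.1949 km
F: 77.6725 km
G: 74.0804 km
H: 67.0036 km
I: 60.7207 km
J: 34.5588 km
K: 46.8167 km
L: 48.8585 km
M: 18.5854 km
N: 67.3199 km
O: 53.8714 km
Sorted: M (18.5854 km) < E (30.1949 km) < J (34.5588 km) < A (39.5327 km) < …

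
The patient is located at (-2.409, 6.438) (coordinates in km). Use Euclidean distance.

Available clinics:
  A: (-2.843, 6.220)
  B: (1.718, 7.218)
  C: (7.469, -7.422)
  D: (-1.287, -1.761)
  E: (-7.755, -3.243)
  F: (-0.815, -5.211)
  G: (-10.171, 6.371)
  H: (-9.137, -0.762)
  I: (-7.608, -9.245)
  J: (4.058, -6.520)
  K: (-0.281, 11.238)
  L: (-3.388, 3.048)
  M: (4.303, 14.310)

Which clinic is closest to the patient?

Distances from (-2.409, 6.438):
A: √((-0.434)² + (-0.218)²) = √(0.18836 + 0.04752) = 0.486 km
B: √((4.127)² + (0.780)²) = √(17.03213 + 0.60840) = 4.200 km
C: √((9.878)² + (-13.860)²) = √(97.57488 + 192.09960) = 17.020 km
D: √((1.122)² + (-8.199)²) = √(1.25888 + 67.22360) = 8.275 km
E: √((-5.346)² + (-9.681)²) = √(28.57972 + 93.72176) = 11.059 km
F: √((1.594)² + (-11.649)²) = √(2.54084 + 135.69920) = 11.758 km
G: √((-7.762)² + (-0.067)²) = √(60.24864 + 0.00449) = 7.762 km
H: √((-6.728)² + (-7.200)²) = √(45.26598 + 51.84000) = 9.854 km
I: √((-5.199)² + (-15.683)²) = √(27.02960 + 245.95649) = 16.522 km
J: √((6.467)² + (-12.958)²) = √(41.82209 + 167.90976) = 14.482 km
K: √((2.128)² + (4.800)²) = √(4.52838 + 23.04000) = 5.251 km
L: √((-0.979)² + (-3.390)²) = √(0.95844 + 11.49210) = 3.529 km
M: √((6.712)² + (7.872)²) = √(45.05094 + 61.96838) = 10.345 km
Minimum: A at 0.486 km.

A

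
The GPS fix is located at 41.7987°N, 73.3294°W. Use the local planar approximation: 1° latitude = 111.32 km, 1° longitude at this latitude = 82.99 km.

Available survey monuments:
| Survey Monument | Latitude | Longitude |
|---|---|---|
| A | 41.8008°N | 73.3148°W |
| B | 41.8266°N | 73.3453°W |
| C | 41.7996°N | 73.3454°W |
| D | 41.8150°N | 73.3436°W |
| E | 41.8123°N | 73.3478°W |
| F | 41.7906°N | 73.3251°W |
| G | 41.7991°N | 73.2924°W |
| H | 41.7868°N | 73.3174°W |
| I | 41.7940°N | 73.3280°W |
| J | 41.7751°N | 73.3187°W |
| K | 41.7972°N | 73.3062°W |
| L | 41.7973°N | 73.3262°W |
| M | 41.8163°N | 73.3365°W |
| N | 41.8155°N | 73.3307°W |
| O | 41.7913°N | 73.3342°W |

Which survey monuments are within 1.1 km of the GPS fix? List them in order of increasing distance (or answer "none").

Distances from 41.7987°N, 73.3294°W:
A: √((0.0021·111.32)² + (0.0146·82.99)²) = √(0.054649 + 1.468105) = 1.2340 km
B: √((0.0279·111.32)² + (-0.0159·82.99)²) = √(9.646168 + 1.741188) = 3.3745 km
C: √((0.0009·111.32)² + (-0.0160·82.99)²) = √(0.010038 + 1.763159) = 1.3316 km
D: √((0.0163·111.32)² + (-0.0142·82.99)²) = √(3.292468 + 1.388763) = 2.1636 km
E: √((0.0136·111.32)² + (-0.0184·82.99)²) = √(2.292051 + 2.331778) = 2.1503 km
F: √((-0.0081·111.32)² + (0.0043·82.99)²) = √(0.813048 + 0.127347) = 0.9697 km
G: √((0.0004·111.32)² + (0.0370·82.99)²) = √(0.001983 + 9.428769) = 3.0710 km
H: √((-0.0119·111.32)² + (0.0120·82.99)²) = √(1.754851 + 0.991777) = 1.6573 km
I: √((-0.0047·111.32)² + (0.0014·82.99)²) = √(0.273742 + 0.013499) = 0.5359 km
J: √((-0.0236·111.32)² + (0.0107·82.99)²) = √(6.901928 + 0.788532) = 2.7732 km
K: √((-0.0015·111.32)² + (0.0232·82.99)²) = √(0.027882 + 3.707042) = 1.9326 km
L: √((-0.0014·111.32)² + (0.0032·82.99)²) = √(0.024289 + 0.070526) = 0.3079 km
M: √((0.0176·111.32)² + (-0.0071·82.99)²) = √(3.838590 + 0.347191) = 2.0459 km
N: √((0.0168·111.32)² + (-0.0013·82.99)²) = √(3.497558 + 0.011640) = 1.8733 km
O: √((-0.0074·111.32)² + (-0.0048·82.99)²) = √(0.678594 + 0.158684) = 0.9150 km
Threshold 1.1 km: L (0.3079 km), I (0.5359 km), O (0.9150 km), F (0.9697 km) are within range.

L, I, O, F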